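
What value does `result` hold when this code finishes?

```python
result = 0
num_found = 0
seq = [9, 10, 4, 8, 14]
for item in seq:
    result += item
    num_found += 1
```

Let's trace through this code step by step.

Initialize: result = 0
Initialize: num_found = 0
Initialize: seq = [9, 10, 4, 8, 14]
Entering loop: for item in seq:

After execution: result = 45
45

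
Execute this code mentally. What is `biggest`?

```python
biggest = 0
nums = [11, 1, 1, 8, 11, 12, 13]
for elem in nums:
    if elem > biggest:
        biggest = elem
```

Let's trace through this code step by step.

Initialize: biggest = 0
Initialize: nums = [11, 1, 1, 8, 11, 12, 13]
Entering loop: for elem in nums:

After execution: biggest = 13
13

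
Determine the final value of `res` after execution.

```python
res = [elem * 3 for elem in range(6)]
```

Let's trace through this code step by step.

Initialize: res = [elem * 3 for elem in range(6)]

After execution: res = [0, 3, 6, 9, 12, 15]
[0, 3, 6, 9, 12, 15]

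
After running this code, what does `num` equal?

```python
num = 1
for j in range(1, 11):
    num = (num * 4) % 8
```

Let's trace through this code step by step.

Initialize: num = 1
Entering loop: for j in range(1, 11):

After execution: num = 0
0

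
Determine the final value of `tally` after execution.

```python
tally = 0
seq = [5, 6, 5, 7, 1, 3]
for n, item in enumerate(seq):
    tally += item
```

Let's trace through this code step by step.

Initialize: tally = 0
Initialize: seq = [5, 6, 5, 7, 1, 3]
Entering loop: for n, item in enumerate(seq):

After execution: tally = 27
27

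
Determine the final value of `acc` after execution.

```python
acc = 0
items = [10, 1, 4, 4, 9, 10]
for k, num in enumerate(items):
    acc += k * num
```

Let's trace through this code step by step.

Initialize: acc = 0
Initialize: items = [10, 1, 4, 4, 9, 10]
Entering loop: for k, num in enumerate(items):

After execution: acc = 107
107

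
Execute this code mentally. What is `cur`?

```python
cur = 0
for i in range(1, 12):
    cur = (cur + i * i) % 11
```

Let's trace through this code step by step.

Initialize: cur = 0
Entering loop: for i in range(1, 12):

After execution: cur = 0
0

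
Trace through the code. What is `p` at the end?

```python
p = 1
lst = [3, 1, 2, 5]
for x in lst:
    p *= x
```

Let's trace through this code step by step.

Initialize: p = 1
Initialize: lst = [3, 1, 2, 5]
Entering loop: for x in lst:

After execution: p = 30
30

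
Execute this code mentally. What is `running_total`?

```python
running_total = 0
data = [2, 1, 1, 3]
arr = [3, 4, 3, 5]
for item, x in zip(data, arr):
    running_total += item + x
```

Let's trace through this code step by step.

Initialize: running_total = 0
Initialize: data = [2, 1, 1, 3]
Initialize: arr = [3, 4, 3, 5]
Entering loop: for item, x in zip(data, arr):

After execution: running_total = 22
22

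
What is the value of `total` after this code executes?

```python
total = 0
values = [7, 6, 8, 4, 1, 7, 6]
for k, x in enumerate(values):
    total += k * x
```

Let's trace through this code step by step.

Initialize: total = 0
Initialize: values = [7, 6, 8, 4, 1, 7, 6]
Entering loop: for k, x in enumerate(values):

After execution: total = 109
109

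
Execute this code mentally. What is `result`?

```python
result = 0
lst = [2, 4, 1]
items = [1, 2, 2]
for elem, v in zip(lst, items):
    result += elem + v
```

Let's trace through this code step by step.

Initialize: result = 0
Initialize: lst = [2, 4, 1]
Initialize: items = [1, 2, 2]
Entering loop: for elem, v in zip(lst, items):

After execution: result = 12
12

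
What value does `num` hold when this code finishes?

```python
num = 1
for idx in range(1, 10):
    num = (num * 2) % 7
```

Let's trace through this code step by step.

Initialize: num = 1
Entering loop: for idx in range(1, 10):

After execution: num = 1
1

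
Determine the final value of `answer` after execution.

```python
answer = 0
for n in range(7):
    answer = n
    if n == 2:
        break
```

Let's trace through this code step by step.

Initialize: answer = 0
Entering loop: for n in range(7):

After execution: answer = 2
2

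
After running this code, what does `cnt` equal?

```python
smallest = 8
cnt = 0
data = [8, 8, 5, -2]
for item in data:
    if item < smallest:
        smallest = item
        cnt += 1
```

Let's trace through this code step by step.

Initialize: smallest = 8
Initialize: cnt = 0
Initialize: data = [8, 8, 5, -2]
Entering loop: for item in data:

After execution: cnt = 2
2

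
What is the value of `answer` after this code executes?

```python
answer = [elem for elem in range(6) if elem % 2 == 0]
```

Let's trace through this code step by step.

Initialize: answer = [elem for elem in range(6) if elem % 2 == 0]

After execution: answer = [0, 2, 4]
[0, 2, 4]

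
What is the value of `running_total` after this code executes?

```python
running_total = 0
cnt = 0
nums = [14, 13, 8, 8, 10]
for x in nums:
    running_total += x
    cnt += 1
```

Let's trace through this code step by step.

Initialize: running_total = 0
Initialize: cnt = 0
Initialize: nums = [14, 13, 8, 8, 10]
Entering loop: for x in nums:

After execution: running_total = 53
53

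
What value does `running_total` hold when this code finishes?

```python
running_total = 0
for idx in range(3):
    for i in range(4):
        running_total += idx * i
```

Let's trace through this code step by step.

Initialize: running_total = 0
Entering loop: for idx in range(3):

After execution: running_total = 18
18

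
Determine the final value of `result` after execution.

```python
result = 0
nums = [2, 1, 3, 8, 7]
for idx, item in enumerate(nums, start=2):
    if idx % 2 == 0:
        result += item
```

Let's trace through this code step by step.

Initialize: result = 0
Initialize: nums = [2, 1, 3, 8, 7]
Entering loop: for idx, item in enumerate(nums, start=2):

After execution: result = 12
12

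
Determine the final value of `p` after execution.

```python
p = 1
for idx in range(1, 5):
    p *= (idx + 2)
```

Let's trace through this code step by step.

Initialize: p = 1
Entering loop: for idx in range(1, 5):

After execution: p = 360
360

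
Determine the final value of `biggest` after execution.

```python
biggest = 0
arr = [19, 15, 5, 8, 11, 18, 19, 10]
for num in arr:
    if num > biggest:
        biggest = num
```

Let's trace through this code step by step.

Initialize: biggest = 0
Initialize: arr = [19, 15, 5, 8, 11, 18, 19, 10]
Entering loop: for num in arr:

After execution: biggest = 19
19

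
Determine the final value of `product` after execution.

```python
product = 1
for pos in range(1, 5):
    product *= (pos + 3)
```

Let's trace through this code step by step.

Initialize: product = 1
Entering loop: for pos in range(1, 5):

After execution: product = 840
840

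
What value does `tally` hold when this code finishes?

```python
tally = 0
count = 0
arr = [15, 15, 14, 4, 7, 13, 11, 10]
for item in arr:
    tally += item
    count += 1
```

Let's trace through this code step by step.

Initialize: tally = 0
Initialize: count = 0
Initialize: arr = [15, 15, 14, 4, 7, 13, 11, 10]
Entering loop: for item in arr:

After execution: tally = 89
89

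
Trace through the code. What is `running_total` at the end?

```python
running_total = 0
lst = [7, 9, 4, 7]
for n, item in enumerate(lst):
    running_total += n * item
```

Let's trace through this code step by step.

Initialize: running_total = 0
Initialize: lst = [7, 9, 4, 7]
Entering loop: for n, item in enumerate(lst):

After execution: running_total = 38
38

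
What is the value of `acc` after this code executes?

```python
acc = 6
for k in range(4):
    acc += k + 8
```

Let's trace through this code step by step.

Initialize: acc = 6
Entering loop: for k in range(4):

After execution: acc = 44
44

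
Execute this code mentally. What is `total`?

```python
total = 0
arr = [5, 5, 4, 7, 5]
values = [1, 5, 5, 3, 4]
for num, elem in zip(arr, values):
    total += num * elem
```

Let's trace through this code step by step.

Initialize: total = 0
Initialize: arr = [5, 5, 4, 7, 5]
Initialize: values = [1, 5, 5, 3, 4]
Entering loop: for num, elem in zip(arr, values):

After execution: total = 91
91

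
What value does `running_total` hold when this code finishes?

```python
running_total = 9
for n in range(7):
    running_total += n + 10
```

Let's trace through this code step by step.

Initialize: running_total = 9
Entering loop: for n in range(7):

After execution: running_total = 100
100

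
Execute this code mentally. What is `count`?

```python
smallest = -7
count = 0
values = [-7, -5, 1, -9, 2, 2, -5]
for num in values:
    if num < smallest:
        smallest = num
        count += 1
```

Let's trace through this code step by step.

Initialize: smallest = -7
Initialize: count = 0
Initialize: values = [-7, -5, 1, -9, 2, 2, -5]
Entering loop: for num in values:

After execution: count = 1
1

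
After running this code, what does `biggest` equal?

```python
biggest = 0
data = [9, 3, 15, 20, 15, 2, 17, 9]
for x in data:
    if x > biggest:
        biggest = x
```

Let's trace through this code step by step.

Initialize: biggest = 0
Initialize: data = [9, 3, 15, 20, 15, 2, 17, 9]
Entering loop: for x in data:

After execution: biggest = 20
20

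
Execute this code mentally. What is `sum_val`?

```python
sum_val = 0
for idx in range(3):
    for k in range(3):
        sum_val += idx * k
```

Let's trace through this code step by step.

Initialize: sum_val = 0
Entering loop: for idx in range(3):

After execution: sum_val = 9
9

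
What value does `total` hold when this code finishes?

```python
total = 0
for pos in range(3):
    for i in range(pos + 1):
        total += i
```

Let's trace through this code step by step.

Initialize: total = 0
Entering loop: for pos in range(3):

After execution: total = 4
4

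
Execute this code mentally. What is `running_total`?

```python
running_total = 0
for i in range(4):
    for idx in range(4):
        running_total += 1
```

Let's trace through this code step by step.

Initialize: running_total = 0
Entering loop: for i in range(4):

After execution: running_total = 16
16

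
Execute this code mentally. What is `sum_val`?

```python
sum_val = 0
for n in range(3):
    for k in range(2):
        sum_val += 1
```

Let's trace through this code step by step.

Initialize: sum_val = 0
Entering loop: for n in range(3):

After execution: sum_val = 6
6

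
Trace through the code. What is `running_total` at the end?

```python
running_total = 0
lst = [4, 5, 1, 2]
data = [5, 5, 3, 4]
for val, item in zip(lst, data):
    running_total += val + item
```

Let's trace through this code step by step.

Initialize: running_total = 0
Initialize: lst = [4, 5, 1, 2]
Initialize: data = [5, 5, 3, 4]
Entering loop: for val, item in zip(lst, data):

After execution: running_total = 29
29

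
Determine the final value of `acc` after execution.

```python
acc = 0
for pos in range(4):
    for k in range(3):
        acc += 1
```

Let's trace through this code step by step.

Initialize: acc = 0
Entering loop: for pos in range(4):

After execution: acc = 12
12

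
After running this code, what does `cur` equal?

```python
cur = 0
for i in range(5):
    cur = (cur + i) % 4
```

Let's trace through this code step by step.

Initialize: cur = 0
Entering loop: for i in range(5):

After execution: cur = 2
2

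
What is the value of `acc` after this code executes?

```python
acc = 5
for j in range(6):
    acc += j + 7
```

Let's trace through this code step by step.

Initialize: acc = 5
Entering loop: for j in range(6):

After execution: acc = 62
62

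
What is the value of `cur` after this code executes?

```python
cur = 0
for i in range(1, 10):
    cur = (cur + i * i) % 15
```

Let's trace through this code step by step.

Initialize: cur = 0
Entering loop: for i in range(1, 10):

After execution: cur = 0
0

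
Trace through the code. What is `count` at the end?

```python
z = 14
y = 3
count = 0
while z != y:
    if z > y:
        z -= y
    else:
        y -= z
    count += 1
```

Let's trace through this code step by step.

Initialize: z = 14
Initialize: y = 3
Initialize: count = 0
Entering loop: while z != y:

After execution: count = 6
6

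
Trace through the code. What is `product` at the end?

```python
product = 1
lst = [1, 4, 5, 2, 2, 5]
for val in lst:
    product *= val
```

Let's trace through this code step by step.

Initialize: product = 1
Initialize: lst = [1, 4, 5, 2, 2, 5]
Entering loop: for val in lst:

After execution: product = 400
400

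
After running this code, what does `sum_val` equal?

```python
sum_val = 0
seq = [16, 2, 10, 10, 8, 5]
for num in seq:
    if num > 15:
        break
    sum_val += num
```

Let's trace through this code step by step.

Initialize: sum_val = 0
Initialize: seq = [16, 2, 10, 10, 8, 5]
Entering loop: for num in seq:

After execution: sum_val = 0
0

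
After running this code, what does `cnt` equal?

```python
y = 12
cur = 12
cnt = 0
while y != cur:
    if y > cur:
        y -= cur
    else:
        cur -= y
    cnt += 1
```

Let's trace through this code step by step.

Initialize: y = 12
Initialize: cur = 12
Initialize: cnt = 0
Entering loop: while y != cur:

After execution: cnt = 0
0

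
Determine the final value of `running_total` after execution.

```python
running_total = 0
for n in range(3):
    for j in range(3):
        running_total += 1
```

Let's trace through this code step by step.

Initialize: running_total = 0
Entering loop: for n in range(3):

After execution: running_total = 9
9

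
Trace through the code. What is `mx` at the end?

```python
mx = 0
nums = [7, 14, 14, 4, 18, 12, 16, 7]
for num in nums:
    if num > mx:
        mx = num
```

Let's trace through this code step by step.

Initialize: mx = 0
Initialize: nums = [7, 14, 14, 4, 18, 12, 16, 7]
Entering loop: for num in nums:

After execution: mx = 18
18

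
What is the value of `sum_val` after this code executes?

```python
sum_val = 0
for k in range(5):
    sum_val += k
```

Let's trace through this code step by step.

Initialize: sum_val = 0
Entering loop: for k in range(5):

After execution: sum_val = 10
10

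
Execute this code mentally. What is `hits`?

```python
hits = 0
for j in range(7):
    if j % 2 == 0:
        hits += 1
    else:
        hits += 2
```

Let's trace through this code step by step.

Initialize: hits = 0
Entering loop: for j in range(7):

After execution: hits = 10
10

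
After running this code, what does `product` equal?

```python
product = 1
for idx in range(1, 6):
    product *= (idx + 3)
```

Let's trace through this code step by step.

Initialize: product = 1
Entering loop: for idx in range(1, 6):

After execution: product = 6720
6720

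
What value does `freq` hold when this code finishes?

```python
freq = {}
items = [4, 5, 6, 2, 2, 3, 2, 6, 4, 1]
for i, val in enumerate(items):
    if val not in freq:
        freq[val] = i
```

Let's trace through this code step by step.

Initialize: freq = {}
Initialize: items = [4, 5, 6, 2, 2, 3, 2, 6, 4, 1]
Entering loop: for i, val in enumerate(items):

After execution: freq = {4: 0, 5: 1, 6: 2, 2: 3, 3: 5, 1: 9}
{4: 0, 5: 1, 6: 2, 2: 3, 3: 5, 1: 9}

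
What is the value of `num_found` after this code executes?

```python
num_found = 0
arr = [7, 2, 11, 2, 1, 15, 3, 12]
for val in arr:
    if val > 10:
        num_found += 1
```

Let's trace through this code step by step.

Initialize: num_found = 0
Initialize: arr = [7, 2, 11, 2, 1, 15, 3, 12]
Entering loop: for val in arr:

After execution: num_found = 3
3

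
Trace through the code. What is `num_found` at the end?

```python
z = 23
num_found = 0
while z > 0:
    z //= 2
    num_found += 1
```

Let's trace through this code step by step.

Initialize: z = 23
Initialize: num_found = 0
Entering loop: while z > 0:

After execution: num_found = 5
5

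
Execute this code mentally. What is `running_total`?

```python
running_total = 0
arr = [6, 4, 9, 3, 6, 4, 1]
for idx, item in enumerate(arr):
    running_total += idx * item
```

Let's trace through this code step by step.

Initialize: running_total = 0
Initialize: arr = [6, 4, 9, 3, 6, 4, 1]
Entering loop: for idx, item in enumerate(arr):

After execution: running_total = 81
81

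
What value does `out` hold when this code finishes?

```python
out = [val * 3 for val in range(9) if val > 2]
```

Let's trace through this code step by step.

Initialize: out = [val * 3 for val in range(9) if val > 2]

After execution: out = [9, 12, 15, 18, 21, 24]
[9, 12, 15, 18, 21, 24]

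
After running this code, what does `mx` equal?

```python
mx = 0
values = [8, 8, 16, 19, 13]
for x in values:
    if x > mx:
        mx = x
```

Let's trace through this code step by step.

Initialize: mx = 0
Initialize: values = [8, 8, 16, 19, 13]
Entering loop: for x in values:

After execution: mx = 19
19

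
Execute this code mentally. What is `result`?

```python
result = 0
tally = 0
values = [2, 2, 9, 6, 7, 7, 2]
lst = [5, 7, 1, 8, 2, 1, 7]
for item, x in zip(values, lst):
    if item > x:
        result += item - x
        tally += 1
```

Let's trace through this code step by step.

Initialize: result = 0
Initialize: tally = 0
Initialize: values = [2, 2, 9, 6, 7, 7, 2]
Initialize: lst = [5, 7, 1, 8, 2, 1, 7]
Entering loop: for item, x in zip(values, lst):

After execution: result = 19
19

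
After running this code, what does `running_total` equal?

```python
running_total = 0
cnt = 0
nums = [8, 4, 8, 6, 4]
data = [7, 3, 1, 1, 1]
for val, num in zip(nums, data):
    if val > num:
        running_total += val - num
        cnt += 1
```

Let's trace through this code step by step.

Initialize: running_total = 0
Initialize: cnt = 0
Initialize: nums = [8, 4, 8, 6, 4]
Initialize: data = [7, 3, 1, 1, 1]
Entering loop: for val, num in zip(nums, data):

After execution: running_total = 17
17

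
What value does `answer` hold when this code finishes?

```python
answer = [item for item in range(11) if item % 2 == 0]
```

Let's trace through this code step by step.

Initialize: answer = [item for item in range(11) if item % 2 == 0]

After execution: answer = [0, 2, 4, 6, 8, 10]
[0, 2, 4, 6, 8, 10]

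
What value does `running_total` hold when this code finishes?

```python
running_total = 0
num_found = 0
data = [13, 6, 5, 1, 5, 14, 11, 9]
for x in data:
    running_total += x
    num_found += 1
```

Let's trace through this code step by step.

Initialize: running_total = 0
Initialize: num_found = 0
Initialize: data = [13, 6, 5, 1, 5, 14, 11, 9]
Entering loop: for x in data:

After execution: running_total = 64
64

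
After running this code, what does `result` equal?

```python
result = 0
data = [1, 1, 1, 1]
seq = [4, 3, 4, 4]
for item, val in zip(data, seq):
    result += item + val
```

Let's trace through this code step by step.

Initialize: result = 0
Initialize: data = [1, 1, 1, 1]
Initialize: seq = [4, 3, 4, 4]
Entering loop: for item, val in zip(data, seq):

After execution: result = 19
19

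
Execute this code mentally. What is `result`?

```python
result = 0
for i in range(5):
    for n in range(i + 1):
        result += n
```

Let's trace through this code step by step.

Initialize: result = 0
Entering loop: for i in range(5):

After execution: result = 20
20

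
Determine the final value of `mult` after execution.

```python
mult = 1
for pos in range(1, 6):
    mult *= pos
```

Let's trace through this code step by step.

Initialize: mult = 1
Entering loop: for pos in range(1, 6):

After execution: mult = 120
120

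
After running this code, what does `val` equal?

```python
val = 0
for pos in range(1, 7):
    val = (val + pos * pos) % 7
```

Let's trace through this code step by step.

Initialize: val = 0
Entering loop: for pos in range(1, 7):

After execution: val = 0
0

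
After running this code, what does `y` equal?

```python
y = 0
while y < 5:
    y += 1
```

Let's trace through this code step by step.

Initialize: y = 0
Entering loop: while y < 5:

After execution: y = 5
5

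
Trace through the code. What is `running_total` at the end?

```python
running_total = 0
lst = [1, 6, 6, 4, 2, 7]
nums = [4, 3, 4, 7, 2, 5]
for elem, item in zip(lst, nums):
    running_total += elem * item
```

Let's trace through this code step by step.

Initialize: running_total = 0
Initialize: lst = [1, 6, 6, 4, 2, 7]
Initialize: nums = [4, 3, 4, 7, 2, 5]
Entering loop: for elem, item in zip(lst, nums):

After execution: running_total = 113
113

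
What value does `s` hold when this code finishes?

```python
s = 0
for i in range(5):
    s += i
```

Let's trace through this code step by step.

Initialize: s = 0
Entering loop: for i in range(5):

After execution: s = 10
10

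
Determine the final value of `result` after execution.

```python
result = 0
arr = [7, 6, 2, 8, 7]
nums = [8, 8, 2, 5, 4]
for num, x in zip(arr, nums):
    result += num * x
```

Let's trace through this code step by step.

Initialize: result = 0
Initialize: arr = [7, 6, 2, 8, 7]
Initialize: nums = [8, 8, 2, 5, 4]
Entering loop: for num, x in zip(arr, nums):

After execution: result = 176
176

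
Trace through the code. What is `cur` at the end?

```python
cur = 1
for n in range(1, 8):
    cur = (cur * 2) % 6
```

Let's trace through this code step by step.

Initialize: cur = 1
Entering loop: for n in range(1, 8):

After execution: cur = 2
2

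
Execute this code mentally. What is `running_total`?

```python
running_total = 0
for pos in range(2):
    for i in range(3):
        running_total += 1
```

Let's trace through this code step by step.

Initialize: running_total = 0
Entering loop: for pos in range(2):

After execution: running_total = 6
6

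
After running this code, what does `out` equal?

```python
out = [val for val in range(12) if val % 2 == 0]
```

Let's trace through this code step by step.

Initialize: out = [val for val in range(12) if val % 2 == 0]

After execution: out = [0, 2, 4, 6, 8, 10]
[0, 2, 4, 6, 8, 10]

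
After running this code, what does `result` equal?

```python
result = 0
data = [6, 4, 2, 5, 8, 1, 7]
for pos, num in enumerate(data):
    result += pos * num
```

Let's trace through this code step by step.

Initialize: result = 0
Initialize: data = [6, 4, 2, 5, 8, 1, 7]
Entering loop: for pos, num in enumerate(data):

After execution: result = 102
102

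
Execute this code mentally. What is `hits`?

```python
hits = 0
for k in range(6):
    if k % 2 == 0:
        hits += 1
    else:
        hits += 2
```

Let's trace through this code step by step.

Initialize: hits = 0
Entering loop: for k in range(6):

After execution: hits = 9
9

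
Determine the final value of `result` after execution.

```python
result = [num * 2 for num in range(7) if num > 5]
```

Let's trace through this code step by step.

Initialize: result = [num * 2 for num in range(7) if num > 5]

After execution: result = [12]
[12]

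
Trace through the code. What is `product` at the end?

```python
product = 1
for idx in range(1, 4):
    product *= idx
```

Let's trace through this code step by step.

Initialize: product = 1
Entering loop: for idx in range(1, 4):

After execution: product = 6
6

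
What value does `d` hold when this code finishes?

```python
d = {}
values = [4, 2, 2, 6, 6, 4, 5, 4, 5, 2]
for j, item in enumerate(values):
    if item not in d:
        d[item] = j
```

Let's trace through this code step by step.

Initialize: d = {}
Initialize: values = [4, 2, 2, 6, 6, 4, 5, 4, 5, 2]
Entering loop: for j, item in enumerate(values):

After execution: d = {4: 0, 2: 1, 6: 3, 5: 6}
{4: 0, 2: 1, 6: 3, 5: 6}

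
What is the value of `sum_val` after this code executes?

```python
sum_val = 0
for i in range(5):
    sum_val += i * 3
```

Let's trace through this code step by step.

Initialize: sum_val = 0
Entering loop: for i in range(5):

After execution: sum_val = 30
30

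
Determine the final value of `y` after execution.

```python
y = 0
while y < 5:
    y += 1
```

Let's trace through this code step by step.

Initialize: y = 0
Entering loop: while y < 5:

After execution: y = 5
5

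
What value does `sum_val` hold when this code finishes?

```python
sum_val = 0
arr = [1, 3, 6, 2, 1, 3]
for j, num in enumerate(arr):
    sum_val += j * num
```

Let's trace through this code step by step.

Initialize: sum_val = 0
Initialize: arr = [1, 3, 6, 2, 1, 3]
Entering loop: for j, num in enumerate(arr):

After execution: sum_val = 40
40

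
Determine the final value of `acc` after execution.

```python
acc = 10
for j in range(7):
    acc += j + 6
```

Let's trace through this code step by step.

Initialize: acc = 10
Entering loop: for j in range(7):

After execution: acc = 73
73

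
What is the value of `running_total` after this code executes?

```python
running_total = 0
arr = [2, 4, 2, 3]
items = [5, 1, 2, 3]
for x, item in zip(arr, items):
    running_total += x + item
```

Let's trace through this code step by step.

Initialize: running_total = 0
Initialize: arr = [2, 4, 2, 3]
Initialize: items = [5, 1, 2, 3]
Entering loop: for x, item in zip(arr, items):

After execution: running_total = 22
22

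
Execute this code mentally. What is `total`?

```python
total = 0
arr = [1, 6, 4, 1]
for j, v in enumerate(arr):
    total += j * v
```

Let's trace through this code step by step.

Initialize: total = 0
Initialize: arr = [1, 6, 4, 1]
Entering loop: for j, v in enumerate(arr):

After execution: total = 17
17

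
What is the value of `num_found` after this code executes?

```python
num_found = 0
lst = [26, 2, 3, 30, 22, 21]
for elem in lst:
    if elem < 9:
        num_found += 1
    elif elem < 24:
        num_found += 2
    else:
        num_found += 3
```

Let's trace through this code step by step.

Initialize: num_found = 0
Initialize: lst = [26, 2, 3, 30, 22, 21]
Entering loop: for elem in lst:

After execution: num_found = 12
12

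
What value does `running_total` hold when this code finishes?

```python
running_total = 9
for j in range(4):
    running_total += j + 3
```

Let's trace through this code step by step.

Initialize: running_total = 9
Entering loop: for j in range(4):

After execution: running_total = 27
27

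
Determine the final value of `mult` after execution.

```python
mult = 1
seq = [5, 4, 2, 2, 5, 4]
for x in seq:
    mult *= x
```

Let's trace through this code step by step.

Initialize: mult = 1
Initialize: seq = [5, 4, 2, 2, 5, 4]
Entering loop: for x in seq:

After execution: mult = 1600
1600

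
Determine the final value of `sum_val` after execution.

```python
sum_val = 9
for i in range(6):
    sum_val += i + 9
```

Let's trace through this code step by step.

Initialize: sum_val = 9
Entering loop: for i in range(6):

After execution: sum_val = 78
78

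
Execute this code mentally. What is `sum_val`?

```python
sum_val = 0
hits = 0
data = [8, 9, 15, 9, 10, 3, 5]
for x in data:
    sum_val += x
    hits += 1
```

Let's trace through this code step by step.

Initialize: sum_val = 0
Initialize: hits = 0
Initialize: data = [8, 9, 15, 9, 10, 3, 5]
Entering loop: for x in data:

After execution: sum_val = 59
59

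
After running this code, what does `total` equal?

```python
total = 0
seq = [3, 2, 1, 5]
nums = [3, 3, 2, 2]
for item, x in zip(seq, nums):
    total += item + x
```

Let's trace through this code step by step.

Initialize: total = 0
Initialize: seq = [3, 2, 1, 5]
Initialize: nums = [3, 3, 2, 2]
Entering loop: for item, x in zip(seq, nums):

After execution: total = 21
21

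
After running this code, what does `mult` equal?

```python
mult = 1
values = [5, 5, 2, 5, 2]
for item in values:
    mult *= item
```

Let's trace through this code step by step.

Initialize: mult = 1
Initialize: values = [5, 5, 2, 5, 2]
Entering loop: for item in values:

After execution: mult = 500
500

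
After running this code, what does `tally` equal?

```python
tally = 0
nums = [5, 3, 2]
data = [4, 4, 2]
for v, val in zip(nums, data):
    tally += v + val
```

Let's trace through this code step by step.

Initialize: tally = 0
Initialize: nums = [5, 3, 2]
Initialize: data = [4, 4, 2]
Entering loop: for v, val in zip(nums, data):

After execution: tally = 20
20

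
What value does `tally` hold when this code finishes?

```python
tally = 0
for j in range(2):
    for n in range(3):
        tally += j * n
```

Let's trace through this code step by step.

Initialize: tally = 0
Entering loop: for j in range(2):

After execution: tally = 3
3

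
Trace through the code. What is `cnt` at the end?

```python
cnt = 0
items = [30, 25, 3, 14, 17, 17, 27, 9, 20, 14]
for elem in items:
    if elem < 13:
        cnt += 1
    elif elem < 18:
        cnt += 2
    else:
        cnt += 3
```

Let's trace through this code step by step.

Initialize: cnt = 0
Initialize: items = [30, 25, 3, 14, 17, 17, 27, 9, 20, 14]
Entering loop: for elem in items:

After execution: cnt = 22
22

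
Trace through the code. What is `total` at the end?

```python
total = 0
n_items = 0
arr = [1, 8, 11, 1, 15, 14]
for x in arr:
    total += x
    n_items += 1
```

Let's trace through this code step by step.

Initialize: total = 0
Initialize: n_items = 0
Initialize: arr = [1, 8, 11, 1, 15, 14]
Entering loop: for x in arr:

After execution: total = 50
50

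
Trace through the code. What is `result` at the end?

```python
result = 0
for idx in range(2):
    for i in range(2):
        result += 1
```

Let's trace through this code step by step.

Initialize: result = 0
Entering loop: for idx in range(2):

After execution: result = 4
4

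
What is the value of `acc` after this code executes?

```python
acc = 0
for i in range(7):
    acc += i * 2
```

Let's trace through this code step by step.

Initialize: acc = 0
Entering loop: for i in range(7):

After execution: acc = 42
42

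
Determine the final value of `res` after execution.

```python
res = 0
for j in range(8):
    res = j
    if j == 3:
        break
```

Let's trace through this code step by step.

Initialize: res = 0
Entering loop: for j in range(8):

After execution: res = 3
3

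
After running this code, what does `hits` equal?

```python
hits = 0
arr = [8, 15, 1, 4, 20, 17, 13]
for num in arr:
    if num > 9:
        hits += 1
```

Let's trace through this code step by step.

Initialize: hits = 0
Initialize: arr = [8, 15, 1, 4, 20, 17, 13]
Entering loop: for num in arr:

After execution: hits = 4
4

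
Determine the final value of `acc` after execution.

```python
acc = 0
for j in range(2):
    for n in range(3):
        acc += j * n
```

Let's trace through this code step by step.

Initialize: acc = 0
Entering loop: for j in range(2):

After execution: acc = 3
3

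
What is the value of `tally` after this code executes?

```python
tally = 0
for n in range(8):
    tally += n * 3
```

Let's trace through this code step by step.

Initialize: tally = 0
Entering loop: for n in range(8):

After execution: tally = 84
84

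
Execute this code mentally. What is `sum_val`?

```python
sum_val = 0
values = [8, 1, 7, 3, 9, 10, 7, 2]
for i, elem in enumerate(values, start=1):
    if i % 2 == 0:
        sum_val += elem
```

Let's trace through this code step by step.

Initialize: sum_val = 0
Initialize: values = [8, 1, 7, 3, 9, 10, 7, 2]
Entering loop: for i, elem in enumerate(values, start=1):

After execution: sum_val = 16
16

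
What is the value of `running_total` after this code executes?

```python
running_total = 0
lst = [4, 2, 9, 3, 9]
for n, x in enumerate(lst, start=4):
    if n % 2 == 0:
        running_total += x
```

Let's trace through this code step by step.

Initialize: running_total = 0
Initialize: lst = [4, 2, 9, 3, 9]
Entering loop: for n, x in enumerate(lst, start=4):

After execution: running_total = 22
22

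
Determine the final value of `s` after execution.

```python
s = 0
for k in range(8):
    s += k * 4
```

Let's trace through this code step by step.

Initialize: s = 0
Entering loop: for k in range(8):

After execution: s = 112
112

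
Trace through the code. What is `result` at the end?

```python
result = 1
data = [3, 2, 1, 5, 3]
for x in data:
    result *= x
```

Let's trace through this code step by step.

Initialize: result = 1
Initialize: data = [3, 2, 1, 5, 3]
Entering loop: for x in data:

After execution: result = 90
90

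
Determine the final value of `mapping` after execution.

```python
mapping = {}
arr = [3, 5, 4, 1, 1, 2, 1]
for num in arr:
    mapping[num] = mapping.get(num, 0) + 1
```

Let's trace through this code step by step.

Initialize: mapping = {}
Initialize: arr = [3, 5, 4, 1, 1, 2, 1]
Entering loop: for num in arr:

After execution: mapping = {3: 1, 5: 1, 4: 1, 1: 3, 2: 1}
{3: 1, 5: 1, 4: 1, 1: 3, 2: 1}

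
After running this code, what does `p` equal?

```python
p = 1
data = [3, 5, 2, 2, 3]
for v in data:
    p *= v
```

Let's trace through this code step by step.

Initialize: p = 1
Initialize: data = [3, 5, 2, 2, 3]
Entering loop: for v in data:

After execution: p = 180
180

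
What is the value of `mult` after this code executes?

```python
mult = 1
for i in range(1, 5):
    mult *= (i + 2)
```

Let's trace through this code step by step.

Initialize: mult = 1
Entering loop: for i in range(1, 5):

After execution: mult = 360
360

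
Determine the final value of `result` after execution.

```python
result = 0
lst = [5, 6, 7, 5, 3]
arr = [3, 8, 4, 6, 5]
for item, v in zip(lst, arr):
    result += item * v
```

Let's trace through this code step by step.

Initialize: result = 0
Initialize: lst = [5, 6, 7, 5, 3]
Initialize: arr = [3, 8, 4, 6, 5]
Entering loop: for item, v in zip(lst, arr):

After execution: result = 136
136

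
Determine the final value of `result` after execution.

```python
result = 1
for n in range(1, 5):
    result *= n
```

Let's trace through this code step by step.

Initialize: result = 1
Entering loop: for n in range(1, 5):

After execution: result = 24
24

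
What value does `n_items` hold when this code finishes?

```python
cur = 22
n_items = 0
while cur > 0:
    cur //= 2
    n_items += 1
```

Let's trace through this code step by step.

Initialize: cur = 22
Initialize: n_items = 0
Entering loop: while cur > 0:

After execution: n_items = 5
5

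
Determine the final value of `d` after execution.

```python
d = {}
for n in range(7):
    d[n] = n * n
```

Let's trace through this code step by step.

Initialize: d = {}
Entering loop: for n in range(7):

After execution: d = {0: 0, 1: 1, 2: 4, 3: 9, 4: 16, 5: 25, 6: 36}
{0: 0, 1: 1, 2: 4, 3: 9, 4: 16, 5: 25, 6: 36}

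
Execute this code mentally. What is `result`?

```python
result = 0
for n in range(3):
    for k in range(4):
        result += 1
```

Let's trace through this code step by step.

Initialize: result = 0
Entering loop: for n in range(3):

After execution: result = 12
12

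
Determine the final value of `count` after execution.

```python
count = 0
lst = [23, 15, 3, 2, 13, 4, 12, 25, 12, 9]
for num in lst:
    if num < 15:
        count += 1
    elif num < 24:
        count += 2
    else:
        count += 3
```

Let's trace through this code step by step.

Initialize: count = 0
Initialize: lst = [23, 15, 3, 2, 13, 4, 12, 25, 12, 9]
Entering loop: for num in lst:

After execution: count = 14
14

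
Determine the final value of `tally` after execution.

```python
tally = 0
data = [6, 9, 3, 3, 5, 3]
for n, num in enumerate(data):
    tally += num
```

Let's trace through this code step by step.

Initialize: tally = 0
Initialize: data = [6, 9, 3, 3, 5, 3]
Entering loop: for n, num in enumerate(data):

After execution: tally = 29
29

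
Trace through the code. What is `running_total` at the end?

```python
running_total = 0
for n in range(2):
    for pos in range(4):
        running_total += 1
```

Let's trace through this code step by step.

Initialize: running_total = 0
Entering loop: for n in range(2):

After execution: running_total = 8
8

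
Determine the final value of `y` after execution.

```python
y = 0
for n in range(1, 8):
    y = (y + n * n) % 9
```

Let's trace through this code step by step.

Initialize: y = 0
Entering loop: for n in range(1, 8):

After execution: y = 5
5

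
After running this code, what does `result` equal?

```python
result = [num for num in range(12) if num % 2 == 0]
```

Let's trace through this code step by step.

Initialize: result = [num for num in range(12) if num % 2 == 0]

After execution: result = [0, 2, 4, 6, 8, 10]
[0, 2, 4, 6, 8, 10]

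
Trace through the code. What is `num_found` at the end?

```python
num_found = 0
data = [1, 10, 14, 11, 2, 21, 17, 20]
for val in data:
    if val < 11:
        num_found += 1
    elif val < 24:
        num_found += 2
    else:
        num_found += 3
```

Let's trace through this code step by step.

Initialize: num_found = 0
Initialize: data = [1, 10, 14, 11, 2, 21, 17, 20]
Entering loop: for val in data:

After execution: num_found = 13
13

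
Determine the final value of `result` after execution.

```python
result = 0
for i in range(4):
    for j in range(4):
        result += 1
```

Let's trace through this code step by step.

Initialize: result = 0
Entering loop: for i in range(4):

After execution: result = 16
16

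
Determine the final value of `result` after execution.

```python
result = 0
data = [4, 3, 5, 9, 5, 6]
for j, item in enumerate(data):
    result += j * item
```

Let's trace through this code step by step.

Initialize: result = 0
Initialize: data = [4, 3, 5, 9, 5, 6]
Entering loop: for j, item in enumerate(data):

After execution: result = 90
90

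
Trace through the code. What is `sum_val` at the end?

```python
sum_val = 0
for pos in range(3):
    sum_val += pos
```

Let's trace through this code step by step.

Initialize: sum_val = 0
Entering loop: for pos in range(3):

After execution: sum_val = 3
3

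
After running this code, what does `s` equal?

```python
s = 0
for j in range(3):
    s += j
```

Let's trace through this code step by step.

Initialize: s = 0
Entering loop: for j in range(3):

After execution: s = 3
3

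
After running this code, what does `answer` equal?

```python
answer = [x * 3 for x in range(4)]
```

Let's trace through this code step by step.

Initialize: answer = [x * 3 for x in range(4)]

After execution: answer = [0, 3, 6, 9]
[0, 3, 6, 9]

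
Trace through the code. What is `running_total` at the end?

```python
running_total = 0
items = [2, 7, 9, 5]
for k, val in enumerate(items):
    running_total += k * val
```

Let's trace through this code step by step.

Initialize: running_total = 0
Initialize: items = [2, 7, 9, 5]
Entering loop: for k, val in enumerate(items):

After execution: running_total = 40
40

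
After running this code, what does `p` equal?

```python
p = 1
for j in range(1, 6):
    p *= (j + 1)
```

Let's trace through this code step by step.

Initialize: p = 1
Entering loop: for j in range(1, 6):

After execution: p = 720
720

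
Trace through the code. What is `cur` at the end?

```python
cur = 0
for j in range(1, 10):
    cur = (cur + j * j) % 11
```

Let's trace through this code step by step.

Initialize: cur = 0
Entering loop: for j in range(1, 10):

After execution: cur = 10
10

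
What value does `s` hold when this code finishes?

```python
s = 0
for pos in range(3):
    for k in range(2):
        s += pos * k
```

Let's trace through this code step by step.

Initialize: s = 0
Entering loop: for pos in range(3):

After execution: s = 3
3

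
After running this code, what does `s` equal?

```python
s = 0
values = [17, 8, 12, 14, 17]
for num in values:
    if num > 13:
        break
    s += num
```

Let's trace through this code step by step.

Initialize: s = 0
Initialize: values = [17, 8, 12, 14, 17]
Entering loop: for num in values:

After execution: s = 0
0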